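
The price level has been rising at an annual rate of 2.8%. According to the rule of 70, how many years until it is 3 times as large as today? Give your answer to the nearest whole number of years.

One doubling takes 70/2.8 = 25.00 years.
3× is log₂ 3 ≈ 1.58 doublings, so ≈ 1.58 × 25.00 = 40 years.

approximately 40 years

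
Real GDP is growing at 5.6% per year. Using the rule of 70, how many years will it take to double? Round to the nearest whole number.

approximately 13 years

Doubling time ≈ 70 / 5.6 = 12.50 years.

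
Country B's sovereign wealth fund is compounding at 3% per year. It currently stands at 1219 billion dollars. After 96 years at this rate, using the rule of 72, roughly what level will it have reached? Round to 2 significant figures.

20000 billion dollars

Doubling time ≈ 72/3 = 24.00 years.
96 years is 96/24.00 ≈ 4.00 doublings, a factor of 2^4.00 ≈ 16.00.
1219 × 16.00 ≈ 20000 billion dollars.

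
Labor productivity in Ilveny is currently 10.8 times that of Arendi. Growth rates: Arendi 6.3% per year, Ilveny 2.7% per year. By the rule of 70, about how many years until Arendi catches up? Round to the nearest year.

about 67 years

Arendi gains on Ilveny at 6.3% − 2.7% = 3.6 points a year.
At that relative rate the gap halves every 70/3.6 ≈ 19.44 years.
A 10.8 times gap takes log₂(10.8) ≈ 3.43 halvings to close: 3.43 × 19.44 ≈ 67 years.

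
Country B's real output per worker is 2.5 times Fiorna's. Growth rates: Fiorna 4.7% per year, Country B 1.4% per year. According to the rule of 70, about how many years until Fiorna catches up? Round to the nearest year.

What matters is the difference: 3.3 pp.
Rule of 70 on the gap: the ratio halves every 70/3.3 ≈ 21.21 years.
A 2.5 times gap takes log₂(2.5) ≈ 1.32 halvings to close: 1.32 × 21.21 ≈ 28 years.

roughly 28 years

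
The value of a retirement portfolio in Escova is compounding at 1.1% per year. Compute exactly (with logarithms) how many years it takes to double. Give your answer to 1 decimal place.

t = ln(2) / ln(1 + 0.011) = 0.6931 / 0.010940 ≈ 63.35.

63.4 years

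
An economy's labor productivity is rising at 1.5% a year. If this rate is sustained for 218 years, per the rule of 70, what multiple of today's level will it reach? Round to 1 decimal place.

Doubling time ≈ 70/1.5 = 46.67 years.
218 years / 46.67 ≈ 4.67 doublings → factor 2^4.67 ≈ 25.5.

roughly 25.5 times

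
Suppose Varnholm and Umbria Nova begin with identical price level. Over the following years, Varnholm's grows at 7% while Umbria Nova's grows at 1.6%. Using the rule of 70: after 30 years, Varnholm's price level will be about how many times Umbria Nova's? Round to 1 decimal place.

approximately 5.0 times

Rate gap = 7% − 1.6% = 5.4 points.
The ratio doubles every 70/5.4 ≈ 12.96 years.
30/12.96 ≈ 2.31 doublings → ratio ≈ 2^2.31 ≈ 5.0.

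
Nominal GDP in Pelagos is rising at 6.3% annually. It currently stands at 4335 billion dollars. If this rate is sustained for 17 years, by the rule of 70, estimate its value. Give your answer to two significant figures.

about 13000 billion dollars

Doubling time ≈ 70/6.3 = 11.11 years.
17 years is 17/11.11 ≈ 1.53 doublings, a factor of 2^1.53 ≈ 2.89.
4335 × 2.89 ≈ 13000 billion dollars.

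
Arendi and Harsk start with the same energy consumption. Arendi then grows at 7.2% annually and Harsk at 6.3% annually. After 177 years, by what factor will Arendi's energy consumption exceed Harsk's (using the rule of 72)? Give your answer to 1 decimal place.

around 4.6 times

Only the 0.9-point difference matters.
72/0.9 ≈ 80.00 years per doubling of the ratio; 177 years gives 2.21 doublings, so ≈ 4.6×.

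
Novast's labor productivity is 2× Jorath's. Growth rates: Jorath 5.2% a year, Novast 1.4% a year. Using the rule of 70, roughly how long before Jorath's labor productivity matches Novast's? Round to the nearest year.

What matters is the difference: 3.8 pp.
Rule of 70 on the gap: the ratio halves every 70/3.8 ≈ 18.42 years.
A 2× gap closes after 1 halving: 1 × 18.42 ≈ 18 years.

around 18 years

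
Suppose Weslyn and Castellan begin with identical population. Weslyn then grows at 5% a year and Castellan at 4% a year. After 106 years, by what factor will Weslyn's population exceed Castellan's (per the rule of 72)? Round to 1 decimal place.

Rate gap = 5% − 4% = 1 point.
The ratio doubles every 72/1 ≈ 72.00 years.
106/72.00 ≈ 1.47 doublings → ratio ≈ 2^1.47 ≈ 2.8.

around 2.8 times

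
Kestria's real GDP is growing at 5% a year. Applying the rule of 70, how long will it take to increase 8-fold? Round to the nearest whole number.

At 5% it doubles every 70/5 ≈ 14.00 years.
8 = 2^3, so 3 doublings → 42 years.

approximately 42 years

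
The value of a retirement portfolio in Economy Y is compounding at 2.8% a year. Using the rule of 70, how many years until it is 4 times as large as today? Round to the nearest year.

about 50 years

At 2.8% it doubles every 70/2.8 ≈ 25.00 years.
Getting to 4× needs 2 doublings: 2 × 25.00 ≈ 50 years.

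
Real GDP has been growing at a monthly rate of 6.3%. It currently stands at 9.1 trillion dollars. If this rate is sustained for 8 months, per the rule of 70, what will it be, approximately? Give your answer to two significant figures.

about 15 trillion dollars

Doubling time ≈ 70/6.3 = 11.11 months.
8 months is 8/11.11 ≈ 0.72 doublings, a factor of 2^0.72 ≈ 1.65.
9.1 × 1.65 ≈ 15 trillion dollars.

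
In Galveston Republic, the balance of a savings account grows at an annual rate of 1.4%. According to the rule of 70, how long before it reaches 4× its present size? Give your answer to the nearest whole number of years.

100 years

At 1.4% it doubles every 70/1.4 ≈ 50.00 years.
4 = 2^2, so 2 doublings → 100 years.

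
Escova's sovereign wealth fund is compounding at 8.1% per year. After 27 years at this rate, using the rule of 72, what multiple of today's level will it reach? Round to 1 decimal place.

8.2 times

Doubling time ≈ 72/8.1 = 8.89 years.
27 years / 8.89 ≈ 3.04 doublings → factor 2^3.04 ≈ 8.2.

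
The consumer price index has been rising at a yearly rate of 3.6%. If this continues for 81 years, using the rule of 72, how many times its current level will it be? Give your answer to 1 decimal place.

approximately 16.6 times

Doubling time ≈ 72/3.6 = 20.00 years.
81 years / 20.00 ≈ 4.05 doublings → factor 2^4.05 ≈ 16.6.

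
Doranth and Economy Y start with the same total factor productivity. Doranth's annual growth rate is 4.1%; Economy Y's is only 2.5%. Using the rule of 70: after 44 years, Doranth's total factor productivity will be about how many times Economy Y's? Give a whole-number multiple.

Rate gap = 4.1% − 2.5% = 1.6 points.
The ratio doubles every 70/1.6 ≈ 43.75 years.
44/43.75 ≈ 1.01 doublings → ratio ≈ 2^1.01 ≈ 2.

approximately 2 times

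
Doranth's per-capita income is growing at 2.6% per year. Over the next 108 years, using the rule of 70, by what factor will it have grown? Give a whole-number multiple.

≈ 16 times

Doubling time ≈ 70/2.6 = 26.92 years.
108/26.92 ≈ 4 doublings, so about 2^4 = 16×.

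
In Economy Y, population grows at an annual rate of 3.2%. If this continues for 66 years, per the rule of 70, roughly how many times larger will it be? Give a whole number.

roughly 8 times

At 3.2% one doubling takes ≈ 21.88 years; 66 years is 3 of them, so ×8.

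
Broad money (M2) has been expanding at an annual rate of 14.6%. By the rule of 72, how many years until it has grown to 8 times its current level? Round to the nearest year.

about 15 years

One doubling takes 72/14.6 = 4.93 years.
Getting to 8× needs 3 doublings: 3 × 4.93 ≈ 15 years.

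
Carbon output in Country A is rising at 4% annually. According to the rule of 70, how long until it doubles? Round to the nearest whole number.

around 18 years

70/4 ≈ 17.50, so it doubles roughly every 18 years.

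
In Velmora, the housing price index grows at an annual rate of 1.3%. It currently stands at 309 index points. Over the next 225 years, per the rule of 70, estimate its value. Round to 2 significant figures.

5600 index points

Doubling time ≈ 70/1.3 = 53.85 years.
225 years is 225/53.85 ≈ 4.18 doublings, a factor of 2^4.18 ≈ 18.13.
309 × 18.13 ≈ 5600 index points.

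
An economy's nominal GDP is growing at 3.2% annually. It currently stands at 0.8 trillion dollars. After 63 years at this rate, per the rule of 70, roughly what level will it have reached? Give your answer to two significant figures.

5.9 trillion dollars

It doubles every 70/3.2 ≈ 21.88 years, so 63 years is 2.88 doublings.
2^2.88 ≈ 7.36; 0.8 × 7.36 ≈ 5.9 trillion dollars.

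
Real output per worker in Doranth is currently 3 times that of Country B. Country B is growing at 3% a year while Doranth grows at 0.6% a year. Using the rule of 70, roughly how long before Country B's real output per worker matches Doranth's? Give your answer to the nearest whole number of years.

around 46 years

Country B gains on Doranth at 3% − 0.6% = 2.4 points a year.
At that relative rate the gap halves every 70/2.4 ≈ 29.17 years.
A 3 times gap takes log₂(3) ≈ 1.58 halvings to close: 1.58 × 29.17 ≈ 46 years.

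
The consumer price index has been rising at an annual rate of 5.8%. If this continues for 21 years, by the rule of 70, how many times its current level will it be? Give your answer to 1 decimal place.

around 3.3 times

Doubles every ≈ 12.07 years (70/5.8).
21 years is 1.74 doublings; 2^1.74 ≈ 3.3×.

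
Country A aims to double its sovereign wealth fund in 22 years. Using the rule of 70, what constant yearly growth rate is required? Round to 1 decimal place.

roughly 3.2% per year

70 / 22 ≈ 3.18, so about 3.2% per year.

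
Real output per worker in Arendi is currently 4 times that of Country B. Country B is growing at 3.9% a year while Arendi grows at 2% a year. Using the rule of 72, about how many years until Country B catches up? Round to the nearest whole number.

approximately 76 years

Country B gains on Arendi at 3.9% − 2% = 1.9 points a year.
At that relative rate the gap halves every 72/1.9 ≈ 37.89 years.
A 4 times gap closes after 2 halvings: 2 × 37.89 ≈ 76 years.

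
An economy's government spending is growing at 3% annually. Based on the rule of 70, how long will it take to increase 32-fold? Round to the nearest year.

Doubling time ≈ 70/3 = 23.33 years.
32 = 2^5, so 5 doublings → 117 years.

around 117 years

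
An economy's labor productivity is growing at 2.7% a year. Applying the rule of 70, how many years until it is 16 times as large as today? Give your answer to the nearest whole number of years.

One doubling takes 70/2.7 = 25.93 years.
16 = 2^4, so 4 doublings → 104 years.

104 years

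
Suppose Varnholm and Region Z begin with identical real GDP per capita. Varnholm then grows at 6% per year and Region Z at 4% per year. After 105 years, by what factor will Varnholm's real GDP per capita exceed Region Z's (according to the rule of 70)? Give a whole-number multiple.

Rate gap = 6% − 4% = 2 points.
The ratio doubles every 70/2 ≈ 35.00 years.
105/35.00 ≈ 3.00 doublings → ratio ≈ 2^3.00 ≈ 8.

roughly 8 times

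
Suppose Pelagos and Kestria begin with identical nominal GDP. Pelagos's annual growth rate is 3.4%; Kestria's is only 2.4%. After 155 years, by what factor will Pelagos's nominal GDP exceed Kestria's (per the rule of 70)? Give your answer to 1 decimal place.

Pelagos pulls ahead at 1 pp per year, so the ratio doubles every 70/1 ≈ 70.00 years.
In 155 years that's 2.21 doublings: 2^2.21 ≈ 4.6.

4.6 times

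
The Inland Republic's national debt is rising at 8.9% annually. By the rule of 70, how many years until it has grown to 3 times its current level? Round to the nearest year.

One doubling takes 70/8.9 = 7.87 years.
3× is log₂ 3 ≈ 1.58 doublings, so ≈ 1.58 × 7.87 = 12 years.

around 12 years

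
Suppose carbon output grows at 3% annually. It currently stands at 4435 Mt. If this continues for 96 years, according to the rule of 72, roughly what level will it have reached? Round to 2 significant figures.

Doubling time ≈ 72/3 = 24.00 years.
96 years is 96/24.00 ≈ 4.00 doublings, a factor of 2^4.00 ≈ 16.00.
4435 × 16.00 ≈ 71000 Mt.

approximately 71000 Mt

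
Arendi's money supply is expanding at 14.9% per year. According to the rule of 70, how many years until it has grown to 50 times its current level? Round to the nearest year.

At 14.9% it doubles every 70/14.9 ≈ 4.70 years.
50× is log₂ 50 ≈ 5.64 doublings, so ≈ 5.64 × 4.70 = 27 years.

approximately 27 years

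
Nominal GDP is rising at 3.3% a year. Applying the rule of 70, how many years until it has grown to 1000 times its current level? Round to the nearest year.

One doubling takes 70/3.3 = 21.21 years.
Reaching 1000× takes log₂(1000) ≈ 9.97 doublings.
9.97 × 21.21 ≈ 211 years.

≈ 211 years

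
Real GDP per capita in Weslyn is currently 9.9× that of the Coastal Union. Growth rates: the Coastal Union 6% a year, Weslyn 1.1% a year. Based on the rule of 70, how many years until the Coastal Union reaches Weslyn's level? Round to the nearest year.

roughly 47 years

The growth-rate gap is 6% − 1.1% = 4.9 percentage points.
So the ratio between them halves every 70/4.9 ≈ 14.29 years.
A 9.9× gap takes log₂(9.9) ≈ 3.31 halvings to close: 3.31 × 14.29 ≈ 47 years.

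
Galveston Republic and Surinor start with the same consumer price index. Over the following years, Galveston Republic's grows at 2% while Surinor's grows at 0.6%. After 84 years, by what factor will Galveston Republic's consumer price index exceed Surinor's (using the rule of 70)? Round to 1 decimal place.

around 3.2 times

Galveston Republic pulls ahead at 1.4 pp per year, so the ratio doubles every 70/1.4 ≈ 50.00 years.
In 84 years that's 1.68 doublings: 2^1.68 ≈ 3.2.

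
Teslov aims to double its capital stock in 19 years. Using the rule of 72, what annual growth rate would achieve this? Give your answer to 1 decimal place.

around 3.8%

72 / 19 ≈ 3.79, so about 3.8% annually.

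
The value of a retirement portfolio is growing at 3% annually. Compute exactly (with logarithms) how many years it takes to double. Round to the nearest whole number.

t = ln(2) / ln(1 + 0.03) = 0.6931 / 0.029559 ≈ 23.45.
≈ 23 years.

23 years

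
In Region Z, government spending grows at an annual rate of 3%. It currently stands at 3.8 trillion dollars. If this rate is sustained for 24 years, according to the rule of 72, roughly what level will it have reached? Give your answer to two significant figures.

It doubles every 72/3 ≈ 24.00 years, so 24 years is 1.00 doublings.
2^1.00 ≈ 2.00; 3.8 × 2.00 ≈ 7.6 trillion dollars.

roughly 7.6 trillion dollars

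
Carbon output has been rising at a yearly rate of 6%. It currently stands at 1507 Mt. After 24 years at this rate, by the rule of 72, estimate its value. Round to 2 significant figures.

It doubles every 72/6 ≈ 12.00 years, so 24 years is 2.00 doublings.
2^2.00 ≈ 4.00; 1507 × 4.00 ≈ 6000 Mt.

6000 Mt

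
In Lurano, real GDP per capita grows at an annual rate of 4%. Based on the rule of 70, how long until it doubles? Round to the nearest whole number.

Doubling time ≈ 70 / 4 = 17.50 years.

18 years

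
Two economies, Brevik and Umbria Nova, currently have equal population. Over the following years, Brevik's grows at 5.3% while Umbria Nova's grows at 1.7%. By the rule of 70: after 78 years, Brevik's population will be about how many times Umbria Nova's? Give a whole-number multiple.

around 16 times

Only the 3.6-point difference matters.
70/3.6 ≈ 19.44 years per doubling of the ratio; 78 years gives 4.01 doublings, so ≈ 16×.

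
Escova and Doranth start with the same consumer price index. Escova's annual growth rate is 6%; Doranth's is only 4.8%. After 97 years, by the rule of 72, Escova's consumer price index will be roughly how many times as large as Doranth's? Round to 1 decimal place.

Escova pulls ahead at 1.2 pp per year, so the ratio doubles every 72/1.2 ≈ 60.00 years.
In 97 years that's 1.62 doublings: 2^1.62 ≈ 3.1.

3.1 times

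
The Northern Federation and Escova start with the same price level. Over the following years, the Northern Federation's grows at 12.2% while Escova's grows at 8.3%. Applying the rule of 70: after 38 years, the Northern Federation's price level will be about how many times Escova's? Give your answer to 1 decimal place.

approximately 4.3 times

Rate gap = 12.2% − 8.3% = 3.9 points.
The ratio doubles every 70/3.9 ≈ 17.95 years.
38/17.95 ≈ 2.12 doublings → ratio ≈ 2^2.12 ≈ 4.3.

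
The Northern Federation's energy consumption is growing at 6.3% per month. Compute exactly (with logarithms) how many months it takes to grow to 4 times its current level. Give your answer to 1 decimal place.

t = ln(4) / ln(1 + 0.063) = 1.3863 / 0.061095 ≈ 22.69.

22.7 months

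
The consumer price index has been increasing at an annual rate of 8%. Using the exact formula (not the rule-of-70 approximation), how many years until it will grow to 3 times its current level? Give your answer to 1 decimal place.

t = ln(3) / ln(1 + 0.08) = 1.0986 / 0.076961 ≈ 14.27.

14.3 years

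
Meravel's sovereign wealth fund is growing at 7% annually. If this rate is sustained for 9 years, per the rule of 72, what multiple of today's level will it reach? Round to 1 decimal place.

Doubles every ≈ 10.29 years (72/7).
9 years is 0.87 doublings; 2^0.87 ≈ 1.8×.

about 1.8 times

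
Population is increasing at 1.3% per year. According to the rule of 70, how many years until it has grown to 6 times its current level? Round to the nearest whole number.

Doubling time ≈ 70/1.3 = 53.85 years.
Reaching 6× takes log₂(6) ≈ 2.58 doublings.
2.58 × 53.85 ≈ 139 years.

approximately 139 years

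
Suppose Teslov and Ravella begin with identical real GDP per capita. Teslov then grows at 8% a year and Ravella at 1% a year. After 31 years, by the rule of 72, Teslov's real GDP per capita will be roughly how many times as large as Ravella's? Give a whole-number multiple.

about 8 times

Only the 7-point difference matters.
72/7 ≈ 10.29 years per doubling of the ratio; 31 years gives 3.01 doublings, so ≈ 8×.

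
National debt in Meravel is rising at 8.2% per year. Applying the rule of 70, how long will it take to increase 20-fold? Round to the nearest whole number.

approximately 37 years

One doubling takes 70/8.2 = 8.54 years.
20× is log₂ 20 ≈ 4.32 doublings, so ≈ 4.32 × 8.54 = 37 years.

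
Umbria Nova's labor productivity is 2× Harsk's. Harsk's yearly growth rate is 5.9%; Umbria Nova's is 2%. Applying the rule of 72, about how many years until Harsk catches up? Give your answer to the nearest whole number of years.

The growth-rate gap is 5.9% − 2% = 3.9 percentage points.
So the ratio between them halves every 72/3.9 ≈ 18.46 years.
A 2× gap closes after 1 halving: 1 × 18.46 ≈ 18 years.

about 18 years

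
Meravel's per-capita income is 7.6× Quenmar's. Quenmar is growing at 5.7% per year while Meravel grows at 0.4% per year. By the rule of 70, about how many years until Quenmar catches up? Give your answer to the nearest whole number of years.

≈ 39 years

Quenmar gains on Meravel at 5.7% − 0.4% = 5.3 points a year.
At that relative rate the gap halves every 70/5.3 ≈ 13.21 years.
A 7.6× gap takes log₂(7.6) ≈ 2.93 halvings to close: 2.93 × 13.21 ≈ 39 years.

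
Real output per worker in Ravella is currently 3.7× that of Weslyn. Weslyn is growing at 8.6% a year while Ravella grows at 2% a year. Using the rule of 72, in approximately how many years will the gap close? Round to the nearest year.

What matters is the difference: 6.6 pp.
Rule of 72 on the gap: the ratio halves every 72/6.6 ≈ 10.91 years.
A 3.7× gap takes log₂(3.7) ≈ 1.89 halvings to close: 1.89 × 10.91 ≈ 21 years.

about 21 years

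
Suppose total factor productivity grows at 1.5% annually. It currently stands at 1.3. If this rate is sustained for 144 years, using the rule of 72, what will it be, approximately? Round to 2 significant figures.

about 10

It doubles every 72/1.5 ≈ 48.00 years, so 144 years is 3.00 doublings.
2^3.00 ≈ 8.00; 1.3 × 8.00 ≈ 10.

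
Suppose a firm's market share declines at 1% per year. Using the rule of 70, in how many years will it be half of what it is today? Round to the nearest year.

The rule works in reverse for decay: 70/1 ≈ 70.00 years to halve.

around 70 years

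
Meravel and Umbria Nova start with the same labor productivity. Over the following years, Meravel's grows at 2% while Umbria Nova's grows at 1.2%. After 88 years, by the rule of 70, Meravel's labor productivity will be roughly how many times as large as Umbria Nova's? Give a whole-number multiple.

Rate gap = 2% − 1.2% = 0.8 points.
The ratio doubles every 70/0.8 ≈ 87.50 years.
88/87.50 ≈ 1.01 doublings → ratio ≈ 2^1.01 ≈ 2.

≈ 2 times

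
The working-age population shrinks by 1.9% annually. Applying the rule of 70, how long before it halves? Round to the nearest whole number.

around 37 years

The rule works in reverse for decay: 70/1.9 ≈ 36.84 years to halve.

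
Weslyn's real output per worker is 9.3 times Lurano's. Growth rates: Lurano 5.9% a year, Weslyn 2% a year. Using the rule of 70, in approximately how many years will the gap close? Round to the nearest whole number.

around 58 years

What matters is the difference: 3.9 pp.
Rule of 70 on the gap: the ratio halves every 70/3.9 ≈ 17.95 years.
A 9.3 times gap takes log₂(9.3) ≈ 3.22 halvings to close: 3.22 × 17.95 ≈ 58 years.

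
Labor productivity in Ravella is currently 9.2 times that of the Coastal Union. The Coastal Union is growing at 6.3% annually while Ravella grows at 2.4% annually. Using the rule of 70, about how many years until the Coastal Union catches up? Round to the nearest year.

≈ 57 years

What matters is the difference: 3.9 pp.
Rule of 70 on the gap: the ratio halves every 70/3.9 ≈ 17.95 years.
A 9.2 times gap takes log₂(9.2) ≈ 3.20 halvings to close: 3.20 × 17.95 ≈ 57 years.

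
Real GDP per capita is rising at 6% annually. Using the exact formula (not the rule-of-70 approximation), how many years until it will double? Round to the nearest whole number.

12 years

t = ln(2) / ln(1 + 0.06) = 0.6931 / 0.058269 ≈ 11.89.
≈ 12 years.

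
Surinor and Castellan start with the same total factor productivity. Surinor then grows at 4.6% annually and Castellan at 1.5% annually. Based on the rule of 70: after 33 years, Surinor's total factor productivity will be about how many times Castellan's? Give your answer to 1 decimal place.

Rate gap = 4.6% − 1.5% = 3.1 points.
The ratio doubles every 70/3.1 ≈ 22.58 years.
33/22.58 ≈ 1.46 doublings → ratio ≈ 2^1.46 ≈ 2.8.

around 2.8 times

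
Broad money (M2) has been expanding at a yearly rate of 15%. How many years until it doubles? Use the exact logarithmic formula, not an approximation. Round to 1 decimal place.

5.0 years

t = ln(2) / ln(1 + 0.15) = 0.6931 / 0.139762 ≈ 4.96.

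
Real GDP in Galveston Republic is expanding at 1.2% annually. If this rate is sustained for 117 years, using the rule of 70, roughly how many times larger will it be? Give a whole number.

Doubling time ≈ 70/1.2 = 58.33 years.
117/58.33 ≈ 2 doublings, so about 2^2 = 4×.

about 4 times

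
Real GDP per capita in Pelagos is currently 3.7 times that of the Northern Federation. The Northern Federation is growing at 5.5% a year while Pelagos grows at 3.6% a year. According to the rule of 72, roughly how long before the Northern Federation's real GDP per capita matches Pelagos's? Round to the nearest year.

The growth-rate gap is 5.5% − 3.6% = 1.9 percentage points.
So the ratio between them halves every 72/1.9 ≈ 37.89 years.
A 3.7 times gap takes log₂(3.7) ≈ 1.89 halvings to close: 1.89 × 37.89 ≈ 72 years.

around 72 years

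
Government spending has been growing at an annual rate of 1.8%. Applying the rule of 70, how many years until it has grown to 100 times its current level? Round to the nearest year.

around 258 years

Doubling time ≈ 70/1.8 = 38.89 years.
Reaching 100× takes log₂(100) ≈ 6.64 doublings.
6.64 × 38.89 ≈ 258 years.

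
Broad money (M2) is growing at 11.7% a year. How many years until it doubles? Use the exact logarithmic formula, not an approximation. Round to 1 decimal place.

t = ln(2) / ln(1 + 0.117) = 0.6931 / 0.110647 ≈ 6.26.

6.3 years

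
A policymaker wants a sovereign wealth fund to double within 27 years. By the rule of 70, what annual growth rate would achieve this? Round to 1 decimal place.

2.6% a year

70 / 27 ≈ 2.59, so about 2.6% a year.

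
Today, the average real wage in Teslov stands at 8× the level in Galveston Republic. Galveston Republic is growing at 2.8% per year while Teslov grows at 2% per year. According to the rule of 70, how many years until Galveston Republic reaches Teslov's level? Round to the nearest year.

about 263 years

What matters is the difference: 0.8 pp.
Rule of 70 on the gap: the ratio halves every 70/0.8 ≈ 87.50 years.
An 8× gap closes after 3 halvings: 3 × 87.50 ≈ 263 years.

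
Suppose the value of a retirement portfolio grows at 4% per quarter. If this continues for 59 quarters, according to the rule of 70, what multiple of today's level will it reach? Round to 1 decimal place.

≈ 10.3 times

Doubling time ≈ 70/4 = 17.50 quarters.
59 quarters / 17.50 ≈ 3.37 doublings → factor 2^3.37 ≈ 10.3.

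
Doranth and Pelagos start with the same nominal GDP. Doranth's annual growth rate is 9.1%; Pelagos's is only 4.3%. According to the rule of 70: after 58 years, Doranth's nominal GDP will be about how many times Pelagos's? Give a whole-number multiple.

Doranth pulls ahead at 4.8 pp per year, so the ratio doubles every 70/4.8 ≈ 14.58 years.
In 58 years that's 3.98 doublings: 2^3.98 ≈ 16.

about 16 times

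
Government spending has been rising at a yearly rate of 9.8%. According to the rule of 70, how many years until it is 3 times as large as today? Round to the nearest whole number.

Doubling time ≈ 70/9.8 = 7.14 years.
3× is log₂ 3 ≈ 1.58 doublings, so ≈ 1.58 × 7.14 = 11 years.

approximately 11 years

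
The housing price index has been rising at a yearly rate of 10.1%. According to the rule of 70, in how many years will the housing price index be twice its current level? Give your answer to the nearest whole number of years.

about 7 years

70/10.1 ≈ 6.93, so it doubles roughly every 7 years.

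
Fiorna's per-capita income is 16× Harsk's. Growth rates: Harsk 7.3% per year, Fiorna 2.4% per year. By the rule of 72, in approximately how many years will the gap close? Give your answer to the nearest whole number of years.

approximately 59 years

Harsk gains on Fiorna at 7.3% − 2.4% = 4.9 points a year.
At that relative rate the gap halves every 72/4.9 ≈ 14.69 years.
A 16× gap closes after 4 halvings: 4 × 14.69 ≈ 59 years.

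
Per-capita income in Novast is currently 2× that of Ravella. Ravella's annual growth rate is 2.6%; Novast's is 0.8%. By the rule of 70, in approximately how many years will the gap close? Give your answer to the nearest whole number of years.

roughly 39 years

The growth-rate gap is 2.6% − 0.8% = 1.8 percentage points.
So the ratio between them halves every 70/1.8 ≈ 38.89 years.
A 2× gap closes after 1 halving: 1 × 38.89 ≈ 39 years.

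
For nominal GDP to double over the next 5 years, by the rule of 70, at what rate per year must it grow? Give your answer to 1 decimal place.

around 14.0%

70 / 5 ≈ 14.00, so about 14.0% per year.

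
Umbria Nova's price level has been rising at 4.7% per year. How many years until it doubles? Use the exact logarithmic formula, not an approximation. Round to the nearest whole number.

15 years

t = ln(2) / ln(1 + 0.047) = 0.6931 / 0.045929 ≈ 15.09.
≈ 15 years.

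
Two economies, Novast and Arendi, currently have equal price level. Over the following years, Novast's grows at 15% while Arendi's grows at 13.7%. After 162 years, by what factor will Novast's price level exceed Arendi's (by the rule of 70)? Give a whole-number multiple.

Only the 1.3-point difference matters.
70/1.3 ≈ 53.85 years per doubling of the ratio; 162 years gives 3.01 doublings, so ≈ 8×.

about 8 times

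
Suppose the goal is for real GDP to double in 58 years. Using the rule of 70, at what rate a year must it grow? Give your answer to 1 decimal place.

70 / 58 ≈ 1.21, so about 1.2% a year.

1.2%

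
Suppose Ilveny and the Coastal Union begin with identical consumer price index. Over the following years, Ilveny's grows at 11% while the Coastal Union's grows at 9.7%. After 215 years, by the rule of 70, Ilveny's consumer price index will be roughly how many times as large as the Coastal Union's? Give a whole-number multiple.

Rate gap = 11% − 9.7% = 1.3 points.
The ratio doubles every 70/1.3 ≈ 53.85 years.
215/53.85 ≈ 3.99 doublings → ratio ≈ 2^3.99 ≈ 16.

around 16 times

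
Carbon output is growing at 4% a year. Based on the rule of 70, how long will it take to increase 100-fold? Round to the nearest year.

around 116 years

One doubling takes 70/4 = 17.50 years.
100× is log₂ 100 ≈ 6.64 doublings, so ≈ 6.64 × 17.50 = 116 years.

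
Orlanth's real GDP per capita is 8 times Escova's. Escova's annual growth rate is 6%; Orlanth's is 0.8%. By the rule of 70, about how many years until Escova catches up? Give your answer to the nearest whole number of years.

The growth-rate gap is 6% − 0.8% = 5.2 percentage points.
So the ratio between them halves every 70/5.2 ≈ 13.46 years.
An 8 times gap closes after 3 halvings: 3 × 13.46 ≈ 40 years.

around 40 years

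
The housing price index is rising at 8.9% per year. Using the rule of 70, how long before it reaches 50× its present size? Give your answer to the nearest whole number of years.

Doubling time ≈ 70/8.9 = 7.87 years.
50× is log₂ 50 ≈ 5.64 doublings, so ≈ 5.64 × 7.87 = 44 years.

roughly 44 years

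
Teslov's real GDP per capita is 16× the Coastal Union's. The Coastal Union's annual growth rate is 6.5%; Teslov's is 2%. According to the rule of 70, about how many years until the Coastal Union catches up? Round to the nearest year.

What matters is the difference: 4.5 pp.
Rule of 70 on the gap: the ratio halves every 70/4.5 ≈ 15.56 years.
A 16× gap closes after 4 halvings: 4 × 15.56 ≈ 62 years.

roughly 62 years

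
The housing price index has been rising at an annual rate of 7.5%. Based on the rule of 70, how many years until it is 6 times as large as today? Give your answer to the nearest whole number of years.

around 24 years

Doubling time ≈ 70/7.5 = 9.33 years.
Reaching 6× takes log₂(6) ≈ 2.58 doublings.
2.58 × 9.33 ≈ 24 years.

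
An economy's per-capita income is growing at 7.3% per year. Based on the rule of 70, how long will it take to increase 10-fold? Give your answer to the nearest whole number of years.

about 32 years

One doubling takes 70/7.3 = 9.59 years.
10× is log₂ 10 ≈ 3.32 doublings, so ≈ 3.32 × 9.59 = 32 years.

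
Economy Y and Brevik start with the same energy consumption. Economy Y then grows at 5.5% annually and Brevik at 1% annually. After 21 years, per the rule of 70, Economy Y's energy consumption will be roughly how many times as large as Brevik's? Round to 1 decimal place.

Economy Y pulls ahead at 4.5 pp per year, so the ratio doubles every 70/4.5 ≈ 15.56 years.
In 21 years that's 1.35 doublings: 2^1.35 ≈ 2.5.

approximately 2.5 times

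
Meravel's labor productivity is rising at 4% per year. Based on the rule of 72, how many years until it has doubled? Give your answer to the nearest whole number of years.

around 18 years

At 4%, doubling takes about 72/4 = 18.00 years.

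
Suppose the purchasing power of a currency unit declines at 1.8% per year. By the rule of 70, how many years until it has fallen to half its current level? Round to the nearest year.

Halving time ≈ 70 / 1.8 = 38.89 → 39 years.

roughly 39 years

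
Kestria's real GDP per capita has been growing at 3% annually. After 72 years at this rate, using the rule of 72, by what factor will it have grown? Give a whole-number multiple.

Doubling time ≈ 72/3 = 24.00 years.
72/24.00 ≈ 3 doublings, so about 2^3 = 8×.

roughly 8 times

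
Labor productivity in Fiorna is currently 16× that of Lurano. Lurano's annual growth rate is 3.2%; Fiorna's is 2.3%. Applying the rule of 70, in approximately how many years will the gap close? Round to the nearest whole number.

Lurano gains on Fiorna at 3.2% − 2.3% = 0.9 points a year.
At that relative rate the gap halves every 70/0.9 ≈ 77.78 years.
A 16× gap closes after 4 halvings: 4 × 77.78 ≈ 311 years.

311 years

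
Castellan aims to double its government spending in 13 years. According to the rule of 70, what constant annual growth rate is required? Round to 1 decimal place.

70 / 13 ≈ 5.38, so about 5.4% a year.

roughly 5.4%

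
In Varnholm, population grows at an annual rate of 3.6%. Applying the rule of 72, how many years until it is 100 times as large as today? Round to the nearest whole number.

≈ 133 years

Doubling time ≈ 72/3.6 = 20.00 years.
100× is log₂ 100 ≈ 6.64 doublings, so ≈ 6.64 × 20.00 = 133 years.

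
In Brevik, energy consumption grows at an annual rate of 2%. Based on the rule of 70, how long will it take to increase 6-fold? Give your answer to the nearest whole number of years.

around 90 years

Doubling time ≈ 70/2 = 35.00 years.
6× is log₂ 6 ≈ 2.58 doublings, so ≈ 2.58 × 35.00 = 90 years.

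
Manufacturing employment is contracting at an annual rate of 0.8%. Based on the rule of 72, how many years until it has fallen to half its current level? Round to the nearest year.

Halving time ≈ 72 / 0.8 = 90.00 → 90 years.

approximately 90 years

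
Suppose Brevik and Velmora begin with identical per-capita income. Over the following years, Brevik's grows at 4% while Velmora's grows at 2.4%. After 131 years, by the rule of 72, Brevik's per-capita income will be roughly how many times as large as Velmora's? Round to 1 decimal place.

Only the 1.6-point difference matters.
72/1.6 ≈ 45.00 years per doubling of the ratio; 131 years gives 2.91 doublings, so ≈ 7.5×.

7.5 times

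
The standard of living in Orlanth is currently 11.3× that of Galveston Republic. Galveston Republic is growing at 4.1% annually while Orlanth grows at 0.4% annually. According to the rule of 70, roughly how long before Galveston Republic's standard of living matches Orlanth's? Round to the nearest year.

66 years

The growth-rate gap is 4.1% − 0.4% = 3.7 percentage points.
So the ratio between them halves every 70/3.7 ≈ 18.92 years.
An 11.3× gap takes log₂(11.3) ≈ 3.50 halvings to close: 3.50 × 18.92 ≈ 66 years.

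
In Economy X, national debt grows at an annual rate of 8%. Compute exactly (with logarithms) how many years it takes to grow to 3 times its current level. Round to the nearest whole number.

t = ln(3) / ln(1 + 0.08) = 1.0986 / 0.076961 ≈ 14.27.
≈ 14 years.

14 years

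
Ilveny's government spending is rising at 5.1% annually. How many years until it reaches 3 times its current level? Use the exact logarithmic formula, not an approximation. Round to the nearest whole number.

22 years

t = ln(3) / ln(1 + 0.051) = 1.0986 / 0.049742 ≈ 22.09.
≈ 22 years.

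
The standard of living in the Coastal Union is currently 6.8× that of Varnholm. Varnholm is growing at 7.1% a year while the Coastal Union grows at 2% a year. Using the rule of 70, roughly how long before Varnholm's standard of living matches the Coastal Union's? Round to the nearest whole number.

38 years

What matters is the difference: 5.1 pp.
Rule of 70 on the gap: the ratio halves every 70/5.1 ≈ 13.73 years.
A 6.8× gap takes log₂(6.8) ≈ 2.77 halvings to close: 2.77 × 13.73 ≈ 38 years.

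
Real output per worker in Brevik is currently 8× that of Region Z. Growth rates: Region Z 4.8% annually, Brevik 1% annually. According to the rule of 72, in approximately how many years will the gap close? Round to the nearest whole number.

What matters is the difference: 3.8 pp.
Rule of 72 on the gap: the ratio halves every 72/3.8 ≈ 18.95 years.
An 8× gap closes after 3 halvings: 3 × 18.95 ≈ 57 years.

around 57 years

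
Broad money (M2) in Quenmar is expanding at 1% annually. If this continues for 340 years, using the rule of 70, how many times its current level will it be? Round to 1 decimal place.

approximately 29.0 times

Doubles every ≈ 70.00 years (70/1).
340 years is 4.86 doublings; 2^4.86 ≈ 29.0×.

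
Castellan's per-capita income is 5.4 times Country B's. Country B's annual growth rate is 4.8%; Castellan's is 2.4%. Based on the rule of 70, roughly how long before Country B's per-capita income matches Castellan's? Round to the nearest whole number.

What matters is the difference: 2.4 pp.
Rule of 70 on the gap: the ratio halves every 70/2.4 ≈ 29.17 years.
A 5.4 times gap takes log₂(5.4) ≈ 2.43 halvings to close: 2.43 × 29.17 ≈ 71 years.

71 years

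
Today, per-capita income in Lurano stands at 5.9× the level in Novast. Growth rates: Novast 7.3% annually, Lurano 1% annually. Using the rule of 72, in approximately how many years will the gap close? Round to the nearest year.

Novast gains on Lurano at 7.3% − 1% = 6.3 points a year.
At that relative rate the gap halves every 72/6.3 ≈ 11.43 years.
A 5.9× gap takes log₂(5.9) ≈ 2.56 halvings to close: 2.56 × 11.43 ≈ 29 years.

around 29 years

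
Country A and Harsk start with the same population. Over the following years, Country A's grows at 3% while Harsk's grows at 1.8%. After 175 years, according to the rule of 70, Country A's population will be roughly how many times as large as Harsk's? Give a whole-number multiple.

Rate gap = 3% − 1.8% = 1.2 points.
The ratio doubles every 70/1.2 ≈ 58.33 years.
175/58.33 ≈ 3.00 doublings → ratio ≈ 2^3.00 ≈ 8.

roughly 8 times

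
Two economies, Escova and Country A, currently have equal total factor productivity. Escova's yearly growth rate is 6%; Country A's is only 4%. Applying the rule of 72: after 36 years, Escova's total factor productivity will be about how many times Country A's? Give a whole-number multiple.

roughly 2 times

Rate gap = 6% − 4% = 2 points.
The ratio doubles every 72/2 ≈ 36.00 years.
36/36.00 ≈ 1.00 doublings → ratio ≈ 2^1.00 ≈ 2.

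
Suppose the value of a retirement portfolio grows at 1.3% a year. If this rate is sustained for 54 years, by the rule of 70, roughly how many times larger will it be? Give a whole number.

approximately 2 times

Doubling time ≈ 70/1.3 = 53.85 years.
54/53.85 ≈ 1 doubling, so about 2^1 = 2×.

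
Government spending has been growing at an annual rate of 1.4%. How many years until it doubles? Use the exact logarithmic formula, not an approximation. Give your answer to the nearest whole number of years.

50 years

t = ln(2) / ln(1 + 0.014) = 0.6931 / 0.013903 ≈ 49.85.
≈ 50 years.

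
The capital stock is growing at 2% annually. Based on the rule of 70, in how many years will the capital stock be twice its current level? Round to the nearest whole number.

Doubling time ≈ 70 / 2 = 35.00 years.

around 35 years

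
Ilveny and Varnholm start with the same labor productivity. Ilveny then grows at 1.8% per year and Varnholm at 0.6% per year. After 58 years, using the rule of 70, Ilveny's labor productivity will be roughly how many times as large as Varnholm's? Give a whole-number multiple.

Ilveny pulls ahead at 1.2 pp per year, so the ratio doubles every 70/1.2 ≈ 58.33 years.
In 58 years that's 0.99 doublings: 2^0.99 ≈ 2.

around 2 times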